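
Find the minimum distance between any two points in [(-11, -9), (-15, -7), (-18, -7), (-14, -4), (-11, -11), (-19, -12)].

Computing all pairwise distances among 6 points:

d((-11, -9), (-15, -7)) = 4.4721
d((-11, -9), (-18, -7)) = 7.2801
d((-11, -9), (-14, -4)) = 5.831
d((-11, -9), (-11, -11)) = 2.0 <-- minimum
d((-11, -9), (-19, -12)) = 8.544
d((-15, -7), (-18, -7)) = 3.0
d((-15, -7), (-14, -4)) = 3.1623
d((-15, -7), (-11, -11)) = 5.6569
d((-15, -7), (-19, -12)) = 6.4031
d((-18, -7), (-14, -4)) = 5.0
d((-18, -7), (-11, -11)) = 8.0623
d((-18, -7), (-19, -12)) = 5.099
d((-14, -4), (-11, -11)) = 7.6158
d((-14, -4), (-19, -12)) = 9.434
d((-11, -11), (-19, -12)) = 8.0623

Closest pair: (-11, -9) and (-11, -11) with distance 2.0

The closest pair is (-11, -9) and (-11, -11) with Euclidean distance 2.0. For 6 points, brute-force pairwise comparison is shown above. For large n, the divide-and-conquer algorithm (sort by x, recurse on halves, check the dividing strip) achieves O(n log n).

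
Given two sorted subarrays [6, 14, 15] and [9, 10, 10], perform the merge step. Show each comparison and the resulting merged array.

Merging process:

Compare 6 vs 9: take 6 from left. Merged: [6]
Compare 14 vs 9: take 9 from right. Merged: [6, 9]
Compare 14 vs 10: take 10 from right. Merged: [6, 9, 10]
Compare 14 vs 10: take 10 from right. Merged: [6, 9, 10, 10]
Append remaining from left: [14, 15]. Merged: [6, 9, 10, 10, 14, 15]

Final merged array: [6, 9, 10, 10, 14, 15]
Total comparisons: 4

The merged array is [6, 9, 10, 10, 14, 15], requiring 4 comparisons. The merge step runs in O(n) time where n is the total number of elements.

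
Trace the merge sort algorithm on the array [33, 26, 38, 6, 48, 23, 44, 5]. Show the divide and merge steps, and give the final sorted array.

Merge sort trace:

Split: [33, 26, 38, 6, 48, 23, 44, 5] -> [33, 26, 38, 6] and [48, 23, 44, 5]
  Split: [33, 26, 38, 6] -> [33, 26] and [38, 6]
    Split: [33, 26] -> [33] and [26]
    Merge: [33] + [26] -> [26, 33]
    Split: [38, 6] -> [38] and [6]
    Merge: [38] + [6] -> [6, 38]
  Merge: [26, 33] + [6, 38] -> [6, 26, 33, 38]
  Split: [48, 23, 44, 5] -> [48, 23] and [44, 5]
    Split: [48, 23] -> [48] and [23]
    Merge: [48] + [23] -> [23, 48]
    Split: [44, 5] -> [44] and [5]
    Merge: [44] + [5] -> [5, 44]
  Merge: [23, 48] + [5, 44] -> [5, 23, 44, 48]
Merge: [6, 26, 33, 38] + [5, 23, 44, 48] -> [5, 6, 23, 26, 33, 38, 44, 48]

Final sorted array: [5, 6, 23, 26, 33, 38, 44, 48]

The merge sort proceeds by recursively splitting the array and merging sorted halves.
After all merges, the sorted array is [5, 6, 23, 26, 33, 38, 44, 48].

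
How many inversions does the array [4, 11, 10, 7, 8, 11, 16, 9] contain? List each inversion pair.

Finding inversions in [4, 11, 10, 7, 8, 11, 16, 9]:

(1, 2): arr[1]=11 > arr[2]=10
(1, 3): arr[1]=11 > arr[3]=7
(1, 4): arr[1]=11 > arr[4]=8
(1, 7): arr[1]=11 > arr[7]=9
(2, 3): arr[2]=10 > arr[3]=7
(2, 4): arr[2]=10 > arr[4]=8
(2, 7): arr[2]=10 > arr[7]=9
(5, 7): arr[5]=11 > arr[7]=9
(6, 7): arr[6]=16 > arr[7]=9

Total inversions: 9

The array has 9 inversion(s): (1,2), (1,3), (1,4), (1,7), (2,3), (2,4), (2,7), (5,7), (6,7). Each pair (i,j) satisfies i < j and arr[i] > arr[j].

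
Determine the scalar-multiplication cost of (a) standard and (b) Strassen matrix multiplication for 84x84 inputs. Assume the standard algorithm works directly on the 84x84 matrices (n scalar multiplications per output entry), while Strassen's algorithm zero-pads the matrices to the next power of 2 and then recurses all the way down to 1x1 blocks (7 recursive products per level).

Matrix multiplication for 84x84 matrices:

Strassen's algorithm requires power-of-2 dimensions. Pad 84x84 to 128x128 (next power of 2).

Standard algorithm: 84^3 = 592704 multiplications
Strassen's algorithm: 7^(log2(128)) = 7^7 = 823543 multiplications
Difference: 592704 - 823543 = -230839 (Strassen uses MORE here due to padding overhead — for small or just-over-power-of-2 n, padding can outweigh the per-level savings)

Standard: 592704 multiplications (84^3). Strassen: 823543 multiplications (7^7, after padding to 128x128). Strassen reduces 8 recursive multiplications to 7 at each level.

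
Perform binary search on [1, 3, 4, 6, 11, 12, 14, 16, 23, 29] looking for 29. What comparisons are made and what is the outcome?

Binary search for 29 in [1, 3, 4, 6, 11, 12, 14, 16, 23, 29]:

lo=0, hi=9, mid=4, arr[mid]=11 -> 11 < 29, search right half
lo=5, hi=9, mid=7, arr[mid]=16 -> 16 < 29, search right half
lo=8, hi=9, mid=8, arr[mid]=23 -> 23 < 29, search right half
lo=9, hi=9, mid=9, arr[mid]=29 -> Found target at index 9!

Binary search finds 29 at index 9 after 4 comparisons. The search repeatedly halves the search space by comparing with the middle element.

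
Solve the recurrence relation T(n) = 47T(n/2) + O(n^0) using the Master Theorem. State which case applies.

Master Theorem for T(n) = 47T(n/2) + O(n^0):

a = 47, b = 2, c = 0
log_b(a) = log_2(47) = 5.5546

Case 1: c = 0 < log_2(47) = 5.5546
T(n) = O(n^(log_2 47))

For T(n) = 47T(n/2) + O(n^0): log_2(47) = 5.5546. This is Case 1 of the Master Theorem (c < log_b(a), work dominated by leaves), giving O(n^(log_2 47)).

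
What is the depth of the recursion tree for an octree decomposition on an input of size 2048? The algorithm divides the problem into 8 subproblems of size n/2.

For divide and conquer with division factor 2:

Problem sizes at each level:
Level 0: 2048
Level 1: 1024
Level 2: 512
Level 3: 256
Level 4: 128
Level 5: 64
Level 6: 32
Level 7: 16
Level 8: 8
Level 9: 4
Level 10: 2
Level 11: 1

The root is level 0 and the size-1 base case is level 11 (the tree spans levels 0 through 11, i.e. 12 levels counting the root), so the depth is the number of divisions: log_2(2048) = 11

The recursion tree depth is log_2(2048) = 11. At each level, the problem size is divided by 2, so it takes 11 divisions to reduce to a base case of size 1. The algorithm makes 8 recursive calls at each level.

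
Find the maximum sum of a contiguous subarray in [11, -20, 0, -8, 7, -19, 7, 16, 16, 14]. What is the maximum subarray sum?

Using Kadane's algorithm on [11, -20, 0, -8, 7, -19, 7, 16, 16, 14]:

Scanning through the array:
Position 1 (value -20): max_ending_here = -9, max_so_far = 11
Position 2 (value 0): max_ending_here = 0, max_so_far = 11
Position 3 (value -8): max_ending_here = -8, max_so_far = 11
Position 4 (value 7): max_ending_here = 7, max_so_far = 11
Position 5 (value -19): max_ending_here = -12, max_so_far = 11
Position 6 (value 7): max_ending_here = 7, max_so_far = 11
Position 7 (value 16): max_ending_here = 23, max_so_far = 23
Position 8 (value 16): max_ending_here = 39, max_so_far = 39
Position 9 (value 14): max_ending_here = 53, max_so_far = 53

Maximum subarray: [7, 16, 16, 14]
Maximum sum: 53

The maximum subarray is [7, 16, 16, 14] with sum 53. This subarray runs from index 6 to index 9.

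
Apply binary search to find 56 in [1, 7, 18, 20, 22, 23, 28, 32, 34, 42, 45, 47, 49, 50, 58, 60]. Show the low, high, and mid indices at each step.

Binary search for 56 in [1, 7, 18, 20, 22, 23, 28, 32, 34, 42, 45, 47, 49, 50, 58, 60]:

lo=0, hi=15, mid=7, arr[mid]=32 -> 32 < 56, search right half
lo=8, hi=15, mid=11, arr[mid]=47 -> 47 < 56, search right half
lo=12, hi=15, mid=13, arr[mid]=50 -> 50 < 56, search right half
lo=14, hi=15, mid=14, arr[mid]=58 -> 58 > 56, search left half
lo=14 > hi=13, target 56 not found

Binary search determines that 56 is not in the array after 4 comparisons. The search space was exhausted without finding the target.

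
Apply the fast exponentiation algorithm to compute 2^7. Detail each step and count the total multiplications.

Computing 2^7 by squaring (build up from 2^1; each line after the first costs one multiplication):

2^1 = 2
2^2 = (2^1)^2 = 2^2 = 4
2^3 = 2 * 2^2 = 2 * 4 = 8
2^6 = (2^3)^2 = 8^2 = 64
2^7 = 2 * 2^6 = 2 * 64 = 128

Result: 128
Multiplications needed: 4 (4 lines after 2^1)

2^7 = 128. Using exponentiation by squaring, this requires 4 multiplications. The key idea: if the exponent is even, square the half-power; if odd, multiply by the base once.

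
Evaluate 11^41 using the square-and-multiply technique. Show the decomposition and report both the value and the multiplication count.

Computing 11^41 by squaring (build up from 11^1; each line after the first costs one multiplication):

11^1 = 11
11^2 = (11^1)^2 = 11^2 = 121
11^4 = (11^2)^2 = 121^2 = 14641
11^5 = 11 * 11^4 = 11 * 14641 = 161051
11^10 = (11^5)^2 = 161051^2 = 25937424601
11^20 = (11^10)^2 = 25937424601^2 = 672749994932560009201
11^40 = (11^20)^2 = 672749994932560009201^2 = 452592555681759518058893560348969204658401
11^41 = 11 * 11^40 = 11 * 452592555681759518058893560348969204658401 = 4978518112499354698647829163838661251242411

Result: 4978518112499354698647829163838661251242411
Multiplications needed: 7 (7 lines after 11^1)

11^41 = 4978518112499354698647829163838661251242411. Using exponentiation by squaring, this requires 7 multiplications. The key idea: if the exponent is even, square the half-power; if odd, multiply by the base once.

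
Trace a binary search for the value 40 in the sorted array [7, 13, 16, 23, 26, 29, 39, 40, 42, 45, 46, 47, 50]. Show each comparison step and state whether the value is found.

Binary search for 40 in [7, 13, 16, 23, 26, 29, 39, 40, 42, 45, 46, 47, 50]:

lo=0, hi=12, mid=6, arr[mid]=39 -> 39 < 40, search right half
lo=7, hi=12, mid=9, arr[mid]=45 -> 45 > 40, search left half
lo=7, hi=8, mid=7, arr[mid]=40 -> Found target at index 7!

Binary search finds 40 at index 7 after 3 comparisons. The search repeatedly halves the search space by comparing with the middle element.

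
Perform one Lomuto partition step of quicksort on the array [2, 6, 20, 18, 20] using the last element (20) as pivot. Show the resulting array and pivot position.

Lomuto partition with pivot = 20:

Initial array: [2, 6, 20, 18, 20]

arr[0]=2 <= 20: swap with position 0, array becomes [2, 6, 20, 18, 20]
arr[1]=6 <= 20: swap with position 1, array becomes [2, 6, 20, 18, 20]
arr[2]=20 <= 20: swap with position 2, array becomes [2, 6, 20, 18, 20]
arr[3]=18 <= 20: swap with position 3, array becomes [2, 6, 20, 18, 20]

Place pivot at position 4: [2, 6, 20, 18, 20]
Pivot position: 4

After partitioning with pivot 20, the array becomes [2, 6, 20, 18, 20]. The pivot is placed at index 4. All elements to the left of the pivot are <= 20, and all elements to the right are > 20.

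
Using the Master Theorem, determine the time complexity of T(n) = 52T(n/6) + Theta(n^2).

Master Theorem for T(n) = 52T(n/6) + O(n^2):

a = 52, b = 6, c = 2
log_b(a) = log_6(52) = 2.2052

Case 1: c = 2 < log_6(52) = 2.2052
T(n) = O(n^(log_6 52))

For T(n) = 52T(n/6) + O(n^2): log_6(52) = 2.2052. This is Case 1 of the Master Theorem (c < log_b(a), work dominated by leaves), giving O(n^(log_6 52)).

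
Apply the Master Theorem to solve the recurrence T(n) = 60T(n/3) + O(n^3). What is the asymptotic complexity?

Master Theorem for T(n) = 60T(n/3) + O(n^3):

a = 60, b = 3, c = 3
log_b(a) = log_3(60) = 3.7268

Case 1: c = 3 < log_3(60) = 3.7268
T(n) = O(n^(log_3 60))

For T(n) = 60T(n/3) + O(n^3): log_3(60) = 3.7268. This is Case 1 of the Master Theorem (c < log_b(a), work dominated by leaves), giving O(n^(log_3 60)).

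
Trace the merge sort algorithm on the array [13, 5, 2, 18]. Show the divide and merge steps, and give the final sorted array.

Merge sort trace:

Split: [13, 5, 2, 18] -> [13, 5] and [2, 18]
  Split: [13, 5] -> [13] and [5]
  Merge: [13] + [5] -> [5, 13]
  Split: [2, 18] -> [2] and [18]
  Merge: [2] + [18] -> [2, 18]
Merge: [5, 13] + [2, 18] -> [2, 5, 13, 18]

Final sorted array: [2, 5, 13, 18]

The merge sort proceeds by recursively splitting the array and merging sorted halves.
After all merges, the sorted array is [2, 5, 13, 18].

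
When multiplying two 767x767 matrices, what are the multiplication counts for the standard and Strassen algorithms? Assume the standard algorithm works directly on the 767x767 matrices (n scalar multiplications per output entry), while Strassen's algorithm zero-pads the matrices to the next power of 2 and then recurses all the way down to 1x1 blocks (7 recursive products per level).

Matrix multiplication for 767x767 matrices:

Strassen's algorithm requires power-of-2 dimensions. Pad 767x767 to 1024x1024 (next power of 2).

Standard algorithm: 767^3 = 451217663 multiplications
Strassen's algorithm: 7^(log2(1024)) = 7^10 = 282475249 multiplications
Savings: 451217663 - 282475249 = 168742414 multiplications

Standard: 451217663 multiplications (767^3). Strassen: 282475249 multiplications (7^10, after padding to 1024x1024). Strassen reduces 8 recursive multiplications to 7 at each level.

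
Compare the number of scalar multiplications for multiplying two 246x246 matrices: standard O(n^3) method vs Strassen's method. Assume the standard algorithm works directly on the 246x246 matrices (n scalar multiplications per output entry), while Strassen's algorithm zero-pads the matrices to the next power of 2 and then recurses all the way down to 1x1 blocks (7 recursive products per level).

Matrix multiplication for 246x246 matrices:

Strassen's algorithm requires power-of-2 dimensions. Pad 246x246 to 256x256 (next power of 2).

Standard algorithm: 246^3 = 14886936 multiplications
Strassen's algorithm: 7^(log2(256)) = 7^8 = 5764801 multiplications
Savings: 14886936 - 5764801 = 9122135 multiplications

Standard: 14886936 multiplications (246^3). Strassen: 5764801 multiplications (7^8, after padding to 256x256). Strassen reduces 8 recursive multiplications to 7 at each level.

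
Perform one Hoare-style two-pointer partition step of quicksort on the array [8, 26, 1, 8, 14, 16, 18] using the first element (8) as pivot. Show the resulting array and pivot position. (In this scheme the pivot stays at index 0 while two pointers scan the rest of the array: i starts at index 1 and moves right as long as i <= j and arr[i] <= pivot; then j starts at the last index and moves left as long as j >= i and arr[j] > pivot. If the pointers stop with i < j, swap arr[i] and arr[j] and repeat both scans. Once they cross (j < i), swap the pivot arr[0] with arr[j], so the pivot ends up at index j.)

Hoare-style two-pointer partition with pivot = 8:

Initial array: [8, 26, 1, 8, 14, 16, 18]

Pointers start at i = 1, j = 6.
i stops at index 1 (arr[1]=26 > 8), j stops at index 3 (arr[3]=8 <= 8): swap arr[1] and arr[3], array becomes [8, 8, 1, 26, 14, 16, 18]
i ends at 3, j ends at 2: the pointers have crossed (j < i), so scanning stops.

Swap pivot arr[0] with arr[2] to place pivot at position 2: [1, 8, 8, 26, 14, 16, 18]
Pivot position: 2

After partitioning with pivot 8, the array becomes [1, 8, 8, 26, 14, 16, 18]. The pivot is placed at index 2. All elements to the left of the pivot are <= 8, and all elements to the right are > 8.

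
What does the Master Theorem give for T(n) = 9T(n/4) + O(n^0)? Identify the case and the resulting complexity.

Master Theorem for T(n) = 9T(n/4) + O(n^0):

a = 9, b = 4, c = 0
log_b(a) = log_4(9) = 1.5850

Case 1: c = 0 < log_4(9) = 1.5850
T(n) = O(n^(log_4 9))

For T(n) = 9T(n/4) + O(n^0): log_4(9) = 1.5850. This is Case 1 of the Master Theorem (c < log_b(a), work dominated by leaves), giving O(n^(log_4 9)).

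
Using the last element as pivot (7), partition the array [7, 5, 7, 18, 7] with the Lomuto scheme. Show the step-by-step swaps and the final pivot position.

Lomuto partition with pivot = 7:

Initial array: [7, 5, 7, 18, 7]

arr[0]=7 <= 7: swap with position 0, array becomes [7, 5, 7, 18, 7]
arr[1]=5 <= 7: swap with position 1, array becomes [7, 5, 7, 18, 7]
arr[2]=7 <= 7: swap with position 2, array becomes [7, 5, 7, 18, 7]
arr[3]=18 > 7: no swap

Place pivot at position 3: [7, 5, 7, 7, 18]
Pivot position: 3

After partitioning with pivot 7, the array becomes [7, 5, 7, 7, 18]. The pivot is placed at index 3. All elements to the left of the pivot are <= 7, and all elements to the right are > 7.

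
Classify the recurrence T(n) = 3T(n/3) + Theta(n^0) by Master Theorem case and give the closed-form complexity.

Master Theorem for T(n) = 3T(n/3) + O(n^0):

a = 3, b = 3, c = 0
log_b(a) = log_3(3) = 1.0000

Case 1: c = 0 < log_3(3) = 1.0000
T(n) = O(n^(log_3 3)) = O(n)

For T(n) = 3T(n/3) + O(n^0): log_3(3) = 1.0000. This is Case 1 of the Master Theorem (c < log_b(a), work dominated by leaves), giving O(n).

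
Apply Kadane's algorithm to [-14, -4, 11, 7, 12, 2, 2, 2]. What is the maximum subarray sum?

Using Kadane's algorithm on [-14, -4, 11, 7, 12, 2, 2, 2]:

Scanning through the array:
Position 1 (value -4): max_ending_here = -4, max_so_far = -4
Position 2 (value 11): max_ending_here = 11, max_so_far = 11
Position 3 (value 7): max_ending_here = 18, max_so_far = 18
Position 4 (value 12): max_ending_here = 30, max_so_far = 30
Position 5 (value 2): max_ending_here = 32, max_so_far = 32
Position 6 (value 2): max_ending_here = 34, max_so_far = 34
Position 7 (value 2): max_ending_here = 36, max_so_far = 36

Maximum subarray: [11, 7, 12, 2, 2, 2]
Maximum sum: 36

The maximum subarray is [11, 7, 12, 2, 2, 2] with sum 36. This subarray runs from index 2 to index 7.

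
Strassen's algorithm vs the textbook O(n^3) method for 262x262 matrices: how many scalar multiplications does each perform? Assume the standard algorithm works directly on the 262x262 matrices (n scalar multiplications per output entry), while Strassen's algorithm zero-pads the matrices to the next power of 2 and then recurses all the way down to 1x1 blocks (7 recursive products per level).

Matrix multiplication for 262x262 matrices:

Strassen's algorithm requires power-of-2 dimensions. Pad 262x262 to 512x512 (next power of 2).

Standard algorithm: 262^3 = 17984728 multiplications
Strassen's algorithm: 7^(log2(512)) = 7^9 = 40353607 multiplications
Difference: 17984728 - 40353607 = -22368879 (Strassen uses MORE here due to padding overhead — for small or just-over-power-of-2 n, padding can outweigh the per-level savings)

Standard: 17984728 multiplications (262^3). Strassen: 40353607 multiplications (7^9, after padding to 512x512). Strassen reduces 8 recursive multiplications to 7 at each level.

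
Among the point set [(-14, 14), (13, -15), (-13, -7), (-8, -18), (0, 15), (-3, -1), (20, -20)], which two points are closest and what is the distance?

Computing all pairwise distances among 7 points:

d((-14, 14), (13, -15)) = 39.6232
d((-14, 14), (-13, -7)) = 21.0238
d((-14, 14), (-8, -18)) = 32.5576
d((-14, 14), (0, 15)) = 14.0357
d((-14, 14), (-3, -1)) = 18.6011
d((-14, 14), (20, -20)) = 48.0833
d((13, -15), (-13, -7)) = 27.2029
d((13, -15), (-8, -18)) = 21.2132
d((13, -15), (0, 15)) = 32.6956
d((13, -15), (-3, -1)) = 21.2603
d((13, -15), (20, -20)) = 8.6023 <-- minimum
d((-13, -7), (-8, -18)) = 12.083
d((-13, -7), (0, 15)) = 25.5539
d((-13, -7), (-3, -1)) = 11.6619
d((-13, -7), (20, -20)) = 35.4683
d((-8, -18), (0, 15)) = 33.9559
d((-8, -18), (-3, -1)) = 17.72
d((-8, -18), (20, -20)) = 28.0713
d((0, 15), (-3, -1)) = 16.2788
d((0, 15), (20, -20)) = 40.3113
d((-3, -1), (20, -20)) = 29.8329

Closest pair: (13, -15) and (20, -20) with distance 8.6023

The closest pair is (13, -15) and (20, -20) with Euclidean distance 8.6023. For 7 points, brute-force pairwise comparison is shown above. For large n, the divide-and-conquer algorithm (sort by x, recurse on halves, check the dividing strip) achieves O(n log n).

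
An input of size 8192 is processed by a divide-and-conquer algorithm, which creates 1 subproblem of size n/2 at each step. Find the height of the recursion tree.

For divide and conquer with division factor 2:

Problem sizes at each level:
Level 0: 8192
Level 1: 4096
Level 2: 2048
Level 3: 1024
Level 4: 512
Level 5: 256
Level 6: 128
Level 7: 64
Level 8: 32
Level 9: 16
Level 10: 8
Level 11: 4
Level 12: 2
Level 13: 1

The root is level 0 and the size-1 base case is level 13 (the tree spans levels 0 through 13, i.e. 14 levels counting the root), so the depth is the number of divisions: log_2(8192) = 13

The recursion tree depth is log_2(8192) = 13. At each level, the problem size is divided by 2, so it takes 13 divisions to reduce to a base case of size 1. The algorithm makes 1 recursive call at each level.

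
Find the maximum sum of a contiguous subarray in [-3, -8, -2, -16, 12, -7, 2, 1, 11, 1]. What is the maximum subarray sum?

Using Kadane's algorithm on [-3, -8, -2, -16, 12, -7, 2, 1, 11, 1]:

Scanning through the array:
Position 1 (value -8): max_ending_here = -8, max_so_far = -3
Position 2 (value -2): max_ending_here = -2, max_so_far = -2
Position 3 (value -16): max_ending_here = -16, max_so_far = -2
Position 4 (value 12): max_ending_here = 12, max_so_far = 12
Position 5 (value -7): max_ending_here = 5, max_so_far = 12
Position 6 (value 2): max_ending_here = 7, max_so_far = 12
Position 7 (value 1): max_ending_here = 8, max_so_far = 12
Position 8 (value 11): max_ending_here = 19, max_so_far = 19
Position 9 (value 1): max_ending_here = 20, max_so_far = 20

Maximum subarray: [12, -7, 2, 1, 11, 1]
Maximum sum: 20

The maximum subarray is [12, -7, 2, 1, 11, 1] with sum 20. This subarray runs from index 4 to index 9.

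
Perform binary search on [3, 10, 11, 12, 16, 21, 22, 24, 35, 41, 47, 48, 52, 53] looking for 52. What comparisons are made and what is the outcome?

Binary search for 52 in [3, 10, 11, 12, 16, 21, 22, 24, 35, 41, 47, 48, 52, 53]:

lo=0, hi=13, mid=6, arr[mid]=22 -> 22 < 52, search right half
lo=7, hi=13, mid=10, arr[mid]=47 -> 47 < 52, search right half
lo=11, hi=13, mid=12, arr[mid]=52 -> Found target at index 12!

Binary search finds 52 at index 12 after 3 comparisons. The search repeatedly halves the search space by comparing with the middle element.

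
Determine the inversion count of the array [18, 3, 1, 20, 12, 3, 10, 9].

Finding inversions in [18, 3, 1, 20, 12, 3, 10, 9]:

(0, 1): arr[0]=18 > arr[1]=3
(0, 2): arr[0]=18 > arr[2]=1
(0, 4): arr[0]=18 > arr[4]=12
(0, 5): arr[0]=18 > arr[5]=3
(0, 6): arr[0]=18 > arr[6]=10
(0, 7): arr[0]=18 > arr[7]=9
(1, 2): arr[1]=3 > arr[2]=1
(3, 4): arr[3]=20 > arr[4]=12
(3, 5): arr[3]=20 > arr[5]=3
(3, 6): arr[3]=20 > arr[6]=10
(3, 7): arr[3]=20 > arr[7]=9
(4, 5): arr[4]=12 > arr[5]=3
(4, 6): arr[4]=12 > arr[6]=10
(4, 7): arr[4]=12 > arr[7]=9
(6, 7): arr[6]=10 > arr[7]=9

Total inversions: 15

The array has 15 inversion(s): (0,1), (0,2), (0,4), (0,5), (0,6), (0,7), (1,2), (3,4), (3,5), (3,6), (3,7), (4,5), (4,6), (4,7), (6,7). Each pair (i,j) satisfies i < j and arr[i] > arr[j].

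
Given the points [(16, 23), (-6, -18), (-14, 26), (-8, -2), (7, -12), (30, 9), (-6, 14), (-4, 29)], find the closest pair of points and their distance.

Computing all pairwise distances among 8 points:

d((16, 23), (-6, -18)) = 46.5296
d((16, 23), (-14, 26)) = 30.1496
d((16, 23), (-8, -2)) = 34.6554
d((16, 23), (7, -12)) = 36.1386
d((16, 23), (30, 9)) = 19.799
d((16, 23), (-6, 14)) = 23.7697
d((16, 23), (-4, 29)) = 20.8806
d((-6, -18), (-14, 26)) = 44.7214
d((-6, -18), (-8, -2)) = 16.1245
d((-6, -18), (7, -12)) = 14.3178
d((-6, -18), (30, 9)) = 45.0
d((-6, -18), (-6, 14)) = 32.0
d((-6, -18), (-4, 29)) = 47.0425
d((-14, 26), (-8, -2)) = 28.6356
d((-14, 26), (7, -12)) = 43.4166
d((-14, 26), (30, 9)) = 47.1699
d((-14, 26), (-6, 14)) = 14.4222
d((-14, 26), (-4, 29)) = 10.4403 <-- minimum
d((-8, -2), (7, -12)) = 18.0278
d((-8, -2), (30, 9)) = 39.5601
d((-8, -2), (-6, 14)) = 16.1245
d((-8, -2), (-4, 29)) = 31.257
d((7, -12), (30, 9)) = 31.1448
d((7, -12), (-6, 14)) = 29.0689
d((7, -12), (-4, 29)) = 42.45
d((30, 9), (-6, 14)) = 36.3456
d((30, 9), (-4, 29)) = 39.4462
d((-6, 14), (-4, 29)) = 15.1327

Closest pair: (-14, 26) and (-4, 29) with distance 10.4403

The closest pair is (-14, 26) and (-4, 29) with Euclidean distance 10.4403. For 8 points, brute-force pairwise comparison is shown above. For large n, the divide-and-conquer algorithm (sort by x, recurse on halves, check the dividing strip) achieves O(n log n).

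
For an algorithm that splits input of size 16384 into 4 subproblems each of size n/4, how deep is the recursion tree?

For divide and conquer with division factor 4:

Problem sizes at each level:
Level 0: 16384
Level 1: 4096
Level 2: 1024
Level 3: 256
Level 4: 64
Level 5: 16
Level 6: 4
Level 7: 1

The root is level 0 and the size-1 base case is level 7 (the tree spans levels 0 through 7, i.e. 8 levels counting the root), so the depth is the number of divisions: log_4(16384) = 7

The recursion tree depth is log_4(16384) = 7. At each level, the problem size is divided by 4, so it takes 7 divisions to reduce to a base case of size 1. The algorithm makes 4 recursive calls at each level.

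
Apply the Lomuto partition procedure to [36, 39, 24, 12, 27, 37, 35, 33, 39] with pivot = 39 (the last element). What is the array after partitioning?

Lomuto partition with pivot = 39:

Initial array: [36, 39, 24, 12, 27, 37, 35, 33, 39]

arr[0]=36 <= 39: swap with position 0, array becomes [36, 39, 24, 12, 27, 37, 35, 33, 39]
arr[1]=39 <= 39: swap with position 1, array becomes [36, 39, 24, 12, 27, 37, 35, 33, 39]
arr[2]=24 <= 39: swap with position 2, array becomes [36, 39, 24, 12, 27, 37, 35, 33, 39]
arr[3]=12 <= 39: swap with position 3, array becomes [36, 39, 24, 12, 27, 37, 35, 33, 39]
arr[4]=27 <= 39: swap with position 4, array becomes [36, 39, 24, 12, 27, 37, 35, 33, 39]
arr[5]=37 <= 39: swap with position 5, array becomes [36, 39, 24, 12, 27, 37, 35, 33, 39]
arr[6]=35 <= 39: swap with position 6, array becomes [36, 39, 24, 12, 27, 37, 35, 33, 39]
arr[7]=33 <= 39: swap with position 7, array becomes [36, 39, 24, 12, 27, 37, 35, 33, 39]

Place pivot at position 8: [36, 39, 24, 12, 27, 37, 35, 33, 39]
Pivot position: 8

After partitioning with pivot 39, the array becomes [36, 39, 24, 12, 27, 37, 35, 33, 39]. The pivot is placed at index 8. All elements to the left of the pivot are <= 39, and all elements to the right are > 39.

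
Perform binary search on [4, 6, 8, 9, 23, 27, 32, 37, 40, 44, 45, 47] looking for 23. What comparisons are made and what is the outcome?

Binary search for 23 in [4, 6, 8, 9, 23, 27, 32, 37, 40, 44, 45, 47]:

lo=0, hi=11, mid=5, arr[mid]=27 -> 27 > 23, search left half
lo=0, hi=4, mid=2, arr[mid]=8 -> 8 < 23, search right half
lo=3, hi=4, mid=3, arr[mid]=9 -> 9 < 23, search right half
lo=4, hi=4, mid=4, arr[mid]=23 -> Found target at index 4!

Binary search finds 23 at index 4 after 4 comparisons. The search repeatedly halves the search space by comparing with the middle element.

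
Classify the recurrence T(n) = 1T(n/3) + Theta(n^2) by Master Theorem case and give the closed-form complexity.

Master Theorem for T(n) = 1T(n/3) + O(n^2):

a = 1, b = 3, c = 2
log_b(a) = log_3(1) = 0.0000

Case 3: c = 2 > log_3(1) = 0.0000
T(n) = O(n^2) = O(n^2)

For T(n) = 1T(n/3) + O(n^2): log_3(1) = 0.0000. This is Case 3 of the Master Theorem (c > log_b(a), work dominated by root), giving O(n^2).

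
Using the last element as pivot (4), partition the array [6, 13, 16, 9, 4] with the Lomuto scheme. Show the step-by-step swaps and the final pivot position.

Lomuto partition with pivot = 4:

Initial array: [6, 13, 16, 9, 4]

arr[0]=6 > 4: no swap
arr[1]=13 > 4: no swap
arr[2]=16 > 4: no swap
arr[3]=9 > 4: no swap

Place pivot at position 0: [4, 13, 16, 9, 6]
Pivot position: 0

After partitioning with pivot 4, the array becomes [4, 13, 16, 9, 6]. The pivot is placed at index 0. All elements to the left of the pivot are <= 4, and all elements to the right are > 4.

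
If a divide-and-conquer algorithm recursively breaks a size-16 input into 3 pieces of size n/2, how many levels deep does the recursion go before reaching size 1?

For divide and conquer with division factor 2:

Problem sizes at each level:
Level 0: 16
Level 1: 8
Level 2: 4
Level 3: 2
Level 4: 1

The root is level 0 and the size-1 base case is level 4 (the tree spans levels 0 through 4, i.e. 5 levels counting the root), so the depth is the number of divisions: log_2(16) = 4

The recursion tree depth is log_2(16) = 4. At each level, the problem size is divided by 2, so it takes 4 divisions to reduce to a base case of size 1. The algorithm makes 3 recursive calls at each level.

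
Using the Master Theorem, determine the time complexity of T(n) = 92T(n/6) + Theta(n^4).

Master Theorem for T(n) = 92T(n/6) + O(n^4):

a = 92, b = 6, c = 4
log_b(a) = log_6(92) = 2.5237

Case 3: c = 4 > log_6(92) = 2.5237
T(n) = O(n^4) = O(n^4)

For T(n) = 92T(n/6) + O(n^4): log_6(92) = 2.5237. This is Case 3 of the Master Theorem (c > log_b(a), work dominated by root), giving O(n^4).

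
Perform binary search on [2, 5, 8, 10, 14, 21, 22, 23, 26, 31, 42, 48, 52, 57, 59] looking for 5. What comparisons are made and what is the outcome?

Binary search for 5 in [2, 5, 8, 10, 14, 21, 22, 23, 26, 31, 42, 48, 52, 57, 59]:

lo=0, hi=14, mid=7, arr[mid]=23 -> 23 > 5, search left half
lo=0, hi=6, mid=3, arr[mid]=10 -> 10 > 5, search left half
lo=0, hi=2, mid=1, arr[mid]=5 -> Found target at index 1!

Binary search finds 5 at index 1 after 3 comparisons. The search repeatedly halves the search space by comparing with the middle element.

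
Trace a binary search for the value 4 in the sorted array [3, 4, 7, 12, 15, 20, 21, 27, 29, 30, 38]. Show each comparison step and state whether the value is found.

Binary search for 4 in [3, 4, 7, 12, 15, 20, 21, 27, 29, 30, 38]:

lo=0, hi=10, mid=5, arr[mid]=20 -> 20 > 4, search left half
lo=0, hi=4, mid=2, arr[mid]=7 -> 7 > 4, search left half
lo=0, hi=1, mid=0, arr[mid]=3 -> 3 < 4, search right half
lo=1, hi=1, mid=1, arr[mid]=4 -> Found target at index 1!

Binary search finds 4 at index 1 after 4 comparisons. The search repeatedly halves the search space by comparing with the middle element.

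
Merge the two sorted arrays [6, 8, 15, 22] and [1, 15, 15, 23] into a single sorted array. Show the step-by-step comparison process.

Merging process:

Compare 6 vs 1: take 1 from right. Merged: [1]
Compare 6 vs 15: take 6 from left. Merged: [1, 6]
Compare 8 vs 15: take 8 from left. Merged: [1, 6, 8]
Compare 15 vs 15: take 15 from left. Merged: [1, 6, 8, 15]
Compare 22 vs 15: take 15 from right. Merged: [1, 6, 8, 15, 15]
Compare 22 vs 15: take 15 from right. Merged: [1, 6, 8, 15, 15, 15]
Compare 22 vs 23: take 22 from left. Merged: [1, 6, 8, 15, 15, 15, 22]
Append remaining from right: [23]. Merged: [1, 6, 8, 15, 15, 15, 22, 23]

Final merged array: [1, 6, 8, 15, 15, 15, 22, 23]
Total comparisons: 7

The merged array is [1, 6, 8, 15, 15, 15, 22, 23], requiring 7 comparisons. The merge step runs in O(n) time where n is the total number of elements.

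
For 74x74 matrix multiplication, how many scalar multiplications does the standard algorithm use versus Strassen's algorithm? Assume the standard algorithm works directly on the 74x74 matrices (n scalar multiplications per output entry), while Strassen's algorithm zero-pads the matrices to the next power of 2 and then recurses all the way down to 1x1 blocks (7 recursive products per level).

Matrix multiplication for 74x74 matrices:

Strassen's algorithm requires power-of-2 dimensions. Pad 74x74 to 128x128 (next power of 2).

Standard algorithm: 74^3 = 405224 multiplications
Strassen's algorithm: 7^(log2(128)) = 7^7 = 823543 multiplications
Difference: 405224 - 823543 = -418319 (Strassen uses MORE here due to padding overhead — for small or just-over-power-of-2 n, padding can outweigh the per-level savings)

Standard: 405224 multiplications (74^3). Strassen: 823543 multiplications (7^7, after padding to 128x128). Strassen reduces 8 recursive multiplications to 7 at each level.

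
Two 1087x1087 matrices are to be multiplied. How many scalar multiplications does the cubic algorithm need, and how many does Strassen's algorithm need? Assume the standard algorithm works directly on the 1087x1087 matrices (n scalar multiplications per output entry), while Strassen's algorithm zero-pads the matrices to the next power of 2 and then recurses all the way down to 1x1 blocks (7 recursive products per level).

Matrix multiplication for 1087x1087 matrices:

Strassen's algorithm requires power-of-2 dimensions. Pad 1087x1087 to 2048x2048 (next power of 2).

Standard algorithm: 1087^3 = 1284365503 multiplications
Strassen's algorithm: 7^(log2(2048)) = 7^11 = 1977326743 multiplications
Difference: 1284365503 - 1977326743 = -692961240 (Strassen uses MORE here due to padding overhead — for small or just-over-power-of-2 n, padding can outweigh the per-level savings)

Standard: 1284365503 multiplications (1087^3). Strassen: 1977326743 multiplications (7^11, after padding to 2048x2048). Strassen reduces 8 recursive multiplications to 7 at each level.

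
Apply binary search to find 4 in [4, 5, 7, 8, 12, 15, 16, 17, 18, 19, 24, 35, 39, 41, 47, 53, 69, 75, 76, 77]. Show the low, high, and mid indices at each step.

Binary search for 4 in [4, 5, 7, 8, 12, 15, 16, 17, 18, 19, 24, 35, 39, 41, 47, 53, 69, 75, 76, 77]:

lo=0, hi=19, mid=9, arr[mid]=19 -> 19 > 4, search left half
lo=0, hi=8, mid=4, arr[mid]=12 -> 12 > 4, search left half
lo=0, hi=3, mid=1, arr[mid]=5 -> 5 > 4, search left half
lo=0, hi=0, mid=0, arr[mid]=4 -> Found target at index 0!

Binary search finds 4 at index 0 after 4 comparisons. The search repeatedly halves the search space by comparing with the middle element.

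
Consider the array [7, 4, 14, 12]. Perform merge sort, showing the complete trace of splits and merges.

Merge sort trace:

Split: [7, 4, 14, 12] -> [7, 4] and [14, 12]
  Split: [7, 4] -> [7] and [4]
  Merge: [7] + [4] -> [4, 7]
  Split: [14, 12] -> [14] and [12]
  Merge: [14] + [12] -> [12, 14]
Merge: [4, 7] + [12, 14] -> [4, 7, 12, 14]

Final sorted array: [4, 7, 12, 14]

The merge sort proceeds by recursively splitting the array and merging sorted halves.
After all merges, the sorted array is [4, 7, 12, 14].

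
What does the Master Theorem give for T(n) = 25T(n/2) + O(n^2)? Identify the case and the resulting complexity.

Master Theorem for T(n) = 25T(n/2) + O(n^2):

a = 25, b = 2, c = 2
log_b(a) = log_2(25) = 4.6439

Case 1: c = 2 < log_2(25) = 4.6439
T(n) = O(n^(log_2 25))

For T(n) = 25T(n/2) + O(n^2): log_2(25) = 4.6439. This is Case 1 of the Master Theorem (c < log_b(a), work dominated by leaves), giving O(n^(log_2 25)).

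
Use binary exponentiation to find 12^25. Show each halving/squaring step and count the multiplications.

Computing 12^25 by squaring (build up from 12^1; each line after the first costs one multiplication):

12^1 = 12
12^2 = (12^1)^2 = 12^2 = 144
12^3 = 12 * 12^2 = 12 * 144 = 1728
12^6 = (12^3)^2 = 1728^2 = 2985984
12^12 = (12^6)^2 = 2985984^2 = 8916100448256
12^24 = (12^12)^2 = 8916100448256^2 = 79496847203390844133441536
12^25 = 12 * 12^24 = 12 * 79496847203390844133441536 = 953962166440690129601298432

Result: 953962166440690129601298432
Multiplications needed: 6 (6 lines after 12^1)

12^25 = 953962166440690129601298432. Using exponentiation by squaring, this requires 6 multiplications. The key idea: if the exponent is even, square the half-power; if odd, multiply by the base once.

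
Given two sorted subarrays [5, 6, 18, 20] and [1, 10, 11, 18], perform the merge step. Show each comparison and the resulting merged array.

Merging process:

Compare 5 vs 1: take 1 from right. Merged: [1]
Compare 5 vs 10: take 5 from left. Merged: [1, 5]
Compare 6 vs 10: take 6 from left. Merged: [1, 5, 6]
Compare 18 vs 10: take 10 from right. Merged: [1, 5, 6, 10]
Compare 18 vs 11: take 11 from right. Merged: [1, 5, 6, 10, 11]
Compare 18 vs 18: take 18 from left. Merged: [1, 5, 6, 10, 11, 18]
Compare 20 vs 18: take 18 from right. Merged: [1, 5, 6, 10, 11, 18, 18]
Append remaining from left: [20]. Merged: [1, 5, 6, 10, 11, 18, 18, 20]

Final merged array: [1, 5, 6, 10, 11, 18, 18, 20]
Total comparisons: 7

The merged array is [1, 5, 6, 10, 11, 18, 18, 20], requiring 7 comparisons. The merge step runs in O(n) time where n is the total number of elements.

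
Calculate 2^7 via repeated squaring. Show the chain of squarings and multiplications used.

Computing 2^7 by squaring (build up from 2^1; each line after the first costs one multiplication):

2^1 = 2
2^2 = (2^1)^2 = 2^2 = 4
2^3 = 2 * 2^2 = 2 * 4 = 8
2^6 = (2^3)^2 = 8^2 = 64
2^7 = 2 * 2^6 = 2 * 64 = 128

Result: 128
Multiplications needed: 4 (4 lines after 2^1)

2^7 = 128. Using exponentiation by squaring, this requires 4 multiplications. The key idea: if the exponent is even, square the half-power; if odd, multiply by the base once.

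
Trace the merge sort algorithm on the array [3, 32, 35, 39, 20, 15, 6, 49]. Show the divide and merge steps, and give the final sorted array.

Merge sort trace:

Split: [3, 32, 35, 39, 20, 15, 6, 49] -> [3, 32, 35, 39] and [20, 15, 6, 49]
  Split: [3, 32, 35, 39] -> [3, 32] and [35, 39]
    Split: [3, 32] -> [3] and [32]
    Merge: [3] + [32] -> [3, 32]
    Split: [35, 39] -> [35] and [39]
    Merge: [35] + [39] -> [35, 39]
  Merge: [3, 32] + [35, 39] -> [3, 32, 35, 39]
  Split: [20, 15, 6, 49] -> [20, 15] and [6, 49]
    Split: [20, 15] -> [20] and [15]
    Merge: [20] + [15] -> [15, 20]
    Split: [6, 49] -> [6] and [49]
    Merge: [6] + [49] -> [6, 49]
  Merge: [15, 20] + [6, 49] -> [6, 15, 20, 49]
Merge: [3, 32, 35, 39] + [6, 15, 20, 49] -> [3, 6, 15, 20, 32, 35, 39, 49]

Final sorted array: [3, 6, 15, 20, 32, 35, 39, 49]

The merge sort proceeds by recursively splitting the array and merging sorted halves.
After all merges, the sorted array is [3, 6, 15, 20, 32, 35, 39, 49].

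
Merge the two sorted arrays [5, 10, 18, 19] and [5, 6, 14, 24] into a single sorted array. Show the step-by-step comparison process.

Merging process:

Compare 5 vs 5: take 5 from left. Merged: [5]
Compare 10 vs 5: take 5 from right. Merged: [5, 5]
Compare 10 vs 6: take 6 from right. Merged: [5, 5, 6]
Compare 10 vs 14: take 10 from left. Merged: [5, 5, 6, 10]
Compare 18 vs 14: take 14 from right. Merged: [5, 5, 6, 10, 14]
Compare 18 vs 24: take 18 from left. Merged: [5, 5, 6, 10, 14, 18]
Compare 19 vs 24: take 19 from left. Merged: [5, 5, 6, 10, 14, 18, 19]
Append remaining from right: [24]. Merged: [5, 5, 6, 10, 14, 18, 19, 24]

Final merged array: [5, 5, 6, 10, 14, 18, 19, 24]
Total comparisons: 7

The merged array is [5, 5, 6, 10, 14, 18, 19, 24], requiring 7 comparisons. The merge step runs in O(n) time where n is the total number of elements.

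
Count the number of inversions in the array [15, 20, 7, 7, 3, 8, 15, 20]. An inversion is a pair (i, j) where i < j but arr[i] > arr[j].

Finding inversions in [15, 20, 7, 7, 3, 8, 15, 20]:

(0, 2): arr[0]=15 > arr[2]=7
(0, 3): arr[0]=15 > arr[3]=7
(0, 4): arr[0]=15 > arr[4]=3
(0, 5): arr[0]=15 > arr[5]=8
(1, 2): arr[1]=20 > arr[2]=7
(1, 3): arr[1]=20 > arr[3]=7
(1, 4): arr[1]=20 > arr[4]=3
(1, 5): arr[1]=20 > arr[5]=8
(1, 6): arr[1]=20 > arr[6]=15
(2, 4): arr[2]=7 > arr[4]=3
(3, 4): arr[3]=7 > arr[4]=3

Total inversions: 11

The array has 11 inversion(s): (0,2), (0,3), (0,4), (0,5), (1,2), (1,3), (1,4), (1,5), (1,6), (2,4), (3,4). Each pair (i,j) satisfies i < j and arr[i] > arr[j].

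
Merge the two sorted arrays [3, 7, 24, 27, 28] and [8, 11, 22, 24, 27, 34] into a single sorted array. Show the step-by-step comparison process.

Merging process:

Compare 3 vs 8: take 3 from left. Merged: [3]
Compare 7 vs 8: take 7 from left. Merged: [3, 7]
Compare 24 vs 8: take 8 from right. Merged: [3, 7, 8]
Compare 24 vs 11: take 11 from right. Merged: [3, 7, 8, 11]
Compare 24 vs 22: take 22 from right. Merged: [3, 7, 8, 11, 22]
Compare 24 vs 24: take 24 from left. Merged: [3, 7, 8, 11, 22, 24]
Compare 27 vs 24: take 24 from right. Merged: [3, 7, 8, 11, 22, 24, 24]
Compare 27 vs 27: take 27 from left. Merged: [3, 7, 8, 11, 22, 24, 24, 27]
Compare 28 vs 27: take 27 from right. Merged: [3, 7, 8, 11, 22, 24, 24, 27, 27]
Compare 28 vs 34: take 28 from left. Merged: [3, 7, 8, 11, 22, 24, 24, 27, 27, 28]
Append remaining from right: [34]. Merged: [3, 7, 8, 11, 22, 24, 24, 27, 27, 28, 34]

Final merged array: [3, 7, 8, 11, 22, 24, 24, 27, 27, 28, 34]
Total comparisons: 10

The merged array is [3, 7, 8, 11, 22, 24, 24, 27, 27, 28, 34], requiring 10 comparisons. The merge step runs in O(n) time where n is the total number of elements.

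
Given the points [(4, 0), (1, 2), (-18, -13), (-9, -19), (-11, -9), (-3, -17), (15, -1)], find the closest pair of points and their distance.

Computing all pairwise distances among 7 points:

d((4, 0), (1, 2)) = 3.6056 <-- minimum
d((4, 0), (-18, -13)) = 25.5539
d((4, 0), (-9, -19)) = 23.0217
d((4, 0), (-11, -9)) = 17.4929
d((4, 0), (-3, -17)) = 18.3848
d((4, 0), (15, -1)) = 11.0454
d((1, 2), (-18, -13)) = 24.2074
d((1, 2), (-9, -19)) = 23.2594
d((1, 2), (-11, -9)) = 16.2788
d((1, 2), (-3, -17)) = 19.4165
d((1, 2), (15, -1)) = 14.3178
d((-18, -13), (-9, -19)) = 10.8167
d((-18, -13), (-11, -9)) = 8.0623
d((-18, -13), (-3, -17)) = 15.5242
d((-18, -13), (15, -1)) = 35.1141
d((-9, -19), (-11, -9)) = 10.198
d((-9, -19), (-3, -17)) = 6.3246
d((-9, -19), (15, -1)) = 30.0
d((-11, -9), (-3, -17)) = 11.3137
d((-11, -9), (15, -1)) = 27.2029
d((-3, -17), (15, -1)) = 24.0832

Closest pair: (4, 0) and (1, 2) with distance 3.6056

The closest pair is (4, 0) and (1, 2) with Euclidean distance 3.6056. For 7 points, brute-force pairwise comparison is shown above. For large n, the divide-and-conquer algorithm (sort by x, recurse on halves, check the dividing strip) achieves O(n log n).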